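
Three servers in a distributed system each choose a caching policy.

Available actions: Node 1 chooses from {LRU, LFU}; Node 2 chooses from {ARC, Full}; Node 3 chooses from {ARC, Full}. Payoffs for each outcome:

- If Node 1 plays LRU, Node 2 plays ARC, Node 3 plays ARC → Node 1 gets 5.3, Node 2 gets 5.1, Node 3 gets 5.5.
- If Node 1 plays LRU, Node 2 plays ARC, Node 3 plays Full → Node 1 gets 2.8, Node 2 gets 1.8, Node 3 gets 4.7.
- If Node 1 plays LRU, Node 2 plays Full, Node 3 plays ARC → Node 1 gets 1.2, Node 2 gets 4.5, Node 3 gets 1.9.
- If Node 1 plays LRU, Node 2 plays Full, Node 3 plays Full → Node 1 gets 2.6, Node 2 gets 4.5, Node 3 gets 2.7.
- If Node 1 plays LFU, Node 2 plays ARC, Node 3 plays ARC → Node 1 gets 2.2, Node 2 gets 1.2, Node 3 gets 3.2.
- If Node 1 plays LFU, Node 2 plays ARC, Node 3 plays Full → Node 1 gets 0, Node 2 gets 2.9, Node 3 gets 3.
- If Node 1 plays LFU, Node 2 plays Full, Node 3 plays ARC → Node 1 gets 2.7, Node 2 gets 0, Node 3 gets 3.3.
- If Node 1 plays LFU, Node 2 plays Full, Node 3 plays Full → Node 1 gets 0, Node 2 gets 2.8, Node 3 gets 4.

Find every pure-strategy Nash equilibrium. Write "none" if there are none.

Check each profile: it is a Nash equilibrium iff no player can strictly gain by switching unilaterally.
(LRU, ARC, ARC): Node 1 gets 5.3, best alternative 2.2; Node 2 gets 5.1, best alternative 4.5; Node 3 gets 5.5, best alternative 4.7. No profitable deviation — NE.
(LRU, ARC, Full): Node 2 can switch to Full (1.8 → 4.5). Not NE.
(LRU, Full, ARC): Node 1 can switch to LFU (1.2 → 2.7). Not NE.
(LRU, Full, Full): Node 1 gets 2.6, best alternative 0; Node 2 gets 4.5, best alternative 1.8; Node 3 gets 2.7, best alternative 1.9. No profitable deviation — NE.
(LFU, ARC, ARC): Node 1 can switch to LRU (2.2 → 5.3). Not NE.
(LFU, ARC, Full): Node 1 can switch to LRU (0 → 2.8). Not NE.
(LFU, Full, ARC): Node 2 can switch to ARC (0 → 1.2). Not NE.
(LFU, Full, Full): Node 1 can switch to LRU (0 → 2.6). Not NE.

(LRU, ARC, ARC); (LRU, Full, Full)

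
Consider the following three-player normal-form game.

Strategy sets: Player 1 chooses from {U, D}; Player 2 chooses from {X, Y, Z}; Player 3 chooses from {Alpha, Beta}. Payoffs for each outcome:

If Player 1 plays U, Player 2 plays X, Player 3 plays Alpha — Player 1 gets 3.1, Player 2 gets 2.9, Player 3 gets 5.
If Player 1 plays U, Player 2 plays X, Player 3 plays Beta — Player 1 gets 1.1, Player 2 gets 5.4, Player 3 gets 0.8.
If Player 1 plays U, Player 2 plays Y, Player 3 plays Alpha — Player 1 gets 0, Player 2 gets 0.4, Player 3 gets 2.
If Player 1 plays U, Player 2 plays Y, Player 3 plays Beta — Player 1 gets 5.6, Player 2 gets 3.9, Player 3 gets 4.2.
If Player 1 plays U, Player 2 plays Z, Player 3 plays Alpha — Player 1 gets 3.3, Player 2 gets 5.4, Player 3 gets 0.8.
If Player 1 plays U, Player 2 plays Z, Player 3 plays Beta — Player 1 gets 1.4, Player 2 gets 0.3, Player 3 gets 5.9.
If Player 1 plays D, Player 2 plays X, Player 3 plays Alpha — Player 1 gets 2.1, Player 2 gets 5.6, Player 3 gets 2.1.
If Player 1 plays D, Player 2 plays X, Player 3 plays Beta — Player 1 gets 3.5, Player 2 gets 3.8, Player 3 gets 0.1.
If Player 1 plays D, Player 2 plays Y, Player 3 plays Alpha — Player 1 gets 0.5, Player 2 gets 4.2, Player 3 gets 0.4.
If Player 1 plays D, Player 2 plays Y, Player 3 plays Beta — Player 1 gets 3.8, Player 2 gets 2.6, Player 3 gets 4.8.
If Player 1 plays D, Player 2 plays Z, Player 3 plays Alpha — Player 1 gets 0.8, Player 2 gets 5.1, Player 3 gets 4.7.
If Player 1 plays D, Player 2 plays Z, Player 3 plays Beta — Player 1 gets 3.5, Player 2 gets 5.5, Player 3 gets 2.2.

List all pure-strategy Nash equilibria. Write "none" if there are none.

Player 1 against (X, Alpha): payoffs 3.1, 2.1 → best response U.
Player 1 against (X, Beta): payoffs 1.1, 3.5 → best response D.
Player 1 against (Y, Alpha): payoffs 0, 0.5 → best response D.
Player 1 against (Y, Beta): payoffs 5.6, 3.8 → best response U.
Player 1 against (Z, Alpha): payoffs 3.3, 0.8 → best response U.
Player 1 against (Z, Beta): payoffs 1.4, 3.5 → best response D.
Player 2 against (U, Alpha): payoffs 2.9, 0.4, 5.4 → best response Z.
Player 2 against (U, Beta): payoffs 5.4, 3.9, 0.3 → best response X.
Player 2 against (D, Alpha): payoffs 5.6, 4.2, 5.1 → best response X.
Player 2 against (D, Beta): payoffs 3.8, 2.6, 5.5 → best response Z.
Player 3 against (U, X): payoffs 5, 0.8 → best response Alpha.
Player 3 against (U, Y): payoffs 2, 4.2 → best response Beta.
Player 3 against (U, Z): payoffs 0.8, 5.9 → best response Beta.
Player 3 against (D, X): payoffs 2.1, 0.1 → best response Alpha.
Player 3 against (D, Y): payoffs 0.4, 4.8 → best response Beta.
Player 3 against (D, Z): payoffs 4.7, 2.2 → best response Alpha.
No profile is a mutual best response for all players.

none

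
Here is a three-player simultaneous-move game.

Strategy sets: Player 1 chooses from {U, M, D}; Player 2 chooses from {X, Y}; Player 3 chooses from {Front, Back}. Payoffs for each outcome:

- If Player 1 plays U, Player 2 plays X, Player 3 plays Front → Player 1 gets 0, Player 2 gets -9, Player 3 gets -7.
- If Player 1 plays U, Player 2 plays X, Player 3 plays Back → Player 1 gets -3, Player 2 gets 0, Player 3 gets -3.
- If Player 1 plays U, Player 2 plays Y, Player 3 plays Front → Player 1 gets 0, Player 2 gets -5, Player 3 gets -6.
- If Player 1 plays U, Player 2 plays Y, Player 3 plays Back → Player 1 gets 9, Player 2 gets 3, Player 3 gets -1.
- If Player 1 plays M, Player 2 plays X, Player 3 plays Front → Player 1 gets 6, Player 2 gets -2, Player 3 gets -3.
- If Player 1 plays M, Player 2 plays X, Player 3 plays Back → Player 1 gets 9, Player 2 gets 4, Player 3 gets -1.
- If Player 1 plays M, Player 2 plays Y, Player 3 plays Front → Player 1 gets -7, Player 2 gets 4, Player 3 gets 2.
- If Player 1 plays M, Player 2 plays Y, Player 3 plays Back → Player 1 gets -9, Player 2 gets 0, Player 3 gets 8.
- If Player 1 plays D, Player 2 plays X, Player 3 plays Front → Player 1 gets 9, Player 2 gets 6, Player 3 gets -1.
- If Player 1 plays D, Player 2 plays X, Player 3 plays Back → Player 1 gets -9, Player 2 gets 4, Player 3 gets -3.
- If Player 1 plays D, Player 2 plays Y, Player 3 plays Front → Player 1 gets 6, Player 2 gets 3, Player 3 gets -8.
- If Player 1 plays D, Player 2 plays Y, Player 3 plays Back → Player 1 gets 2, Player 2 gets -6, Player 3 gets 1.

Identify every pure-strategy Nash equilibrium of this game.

(U, Y, Back); (M, X, Back); (D, X, Front)

For each player, find the best response to each opponent profile; mutual best responses are the pure NE.
Player 1 against (X, Front): payoffs 0, 6, 9 → best response D.
Player 1 against (X, Back): payoffs -3, 9, -9 → best response M.
Player 1 against (Y, Front): payoffs 0, -7, 6 → best response D.
Player 1 against (Y, Back): payoffs 9, -9, 2 → best response U.
Player 2 against (U, Front): payoffs -9, -5 → best response Y.
Player 2 against (U, Back): payoffs 0, 3 → best response Y.
Player 2 against (M, Front): payoffs -2, 4 → best response Y.
Player 2 against (M, Back): payoffs 4, 0 → best response X.
Player 2 against (D, Front): payoffs 6, 3 → best response X.
Player 2 against (D, Back): payoffs 4, -6 → best response X.
Player 3 against (U, X): payoffs -7, -3 → best response Back.
Player 3 against (U, Y): payoffs -6, -1 → best response Back.
Player 3 against (M, X): payoffs -3, -1 → best response Back.
Player 3 against (M, Y): payoffs 2, 8 → best response Back.
Player 3 against (D, X): payoffs -1, -3 → best response Front.
Player 3 against (D, Y): payoffs -8, 1 → best response Back.
Mutual best responses: (U, Y, Back); (M, X, Back); (D, X, Front).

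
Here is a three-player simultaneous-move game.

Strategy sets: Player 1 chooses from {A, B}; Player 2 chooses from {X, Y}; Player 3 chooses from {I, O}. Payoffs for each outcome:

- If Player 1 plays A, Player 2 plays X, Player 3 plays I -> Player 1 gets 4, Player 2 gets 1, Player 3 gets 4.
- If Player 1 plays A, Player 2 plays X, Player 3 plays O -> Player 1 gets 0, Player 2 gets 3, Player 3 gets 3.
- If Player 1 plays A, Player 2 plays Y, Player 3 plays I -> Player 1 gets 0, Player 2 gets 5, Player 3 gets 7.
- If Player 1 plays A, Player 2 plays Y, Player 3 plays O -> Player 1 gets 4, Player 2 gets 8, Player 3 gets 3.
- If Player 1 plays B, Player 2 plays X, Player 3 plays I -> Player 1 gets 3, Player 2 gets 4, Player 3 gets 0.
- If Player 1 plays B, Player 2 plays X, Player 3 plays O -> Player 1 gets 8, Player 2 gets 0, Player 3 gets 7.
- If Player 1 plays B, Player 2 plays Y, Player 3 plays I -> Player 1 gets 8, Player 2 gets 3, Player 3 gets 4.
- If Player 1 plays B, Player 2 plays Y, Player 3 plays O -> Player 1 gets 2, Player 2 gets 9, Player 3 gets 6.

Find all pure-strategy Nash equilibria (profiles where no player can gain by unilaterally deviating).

(A, X, I): Player 2 can switch to Y (1 → 5). Not NE.
(A, X, O): Player 1 can switch to B (0 → 8). Not NE.
(A, Y, I): Player 1 can switch to B (0 → 8). Not NE.
(A, Y, O): Player 3 can switch to I (3 → 7). Not NE.
(B, X, I): Player 1 can switch to A (3 → 4). Not NE.
(B, X, O): Player 2 can switch to Y (0 → 9). Not NE.
(B, Y, I): Player 2 can switch to X (3 → 4). Not NE.
(B, Y, O): Player 1 can switch to A (2 → 4). Not NE.

This game has no pure Nash equilibrium.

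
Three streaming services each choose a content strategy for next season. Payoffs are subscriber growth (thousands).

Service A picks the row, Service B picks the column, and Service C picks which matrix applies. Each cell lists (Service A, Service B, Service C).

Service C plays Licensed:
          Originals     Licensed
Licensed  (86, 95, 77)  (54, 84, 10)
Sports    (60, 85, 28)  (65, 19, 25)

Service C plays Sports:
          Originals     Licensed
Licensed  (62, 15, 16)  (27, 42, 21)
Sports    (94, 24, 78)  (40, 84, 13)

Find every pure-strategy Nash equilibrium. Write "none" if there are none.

(Licensed, Originals, Licensed)

Check each profile: it is a Nash equilibrium iff no player can strictly gain by switching unilaterally.
(Licensed, Originals, Licensed): Service A gets 86, best alternative 60; Service B gets 95, best alternative 84; Service C gets 77, best alternative 16. No profitable deviation — NE.
(Licensed, Originals, Sports): Service A can switch to Sports (62 → 94). Not NE.
(Licensed, Licensed, Licensed): Service A can switch to Sports (54 → 65). Not NE.
(Licensed, Licensed, Sports): Service A can switch to Sports (27 → 40). Not NE.
(Sports, Originals, Licensed): Service A can switch to Licensed (60 → 86). Not NE.
(Sports, Originals, Sports): Service B can switch to Licensed (24 → 84). Not NE.
(Sports, Licensed, Licensed): Service B can switch to Originals (19 → 85). Not NE.
(Sports, Licensed, Sports): Service C can switch to Licensed (13 → 25). Not NE.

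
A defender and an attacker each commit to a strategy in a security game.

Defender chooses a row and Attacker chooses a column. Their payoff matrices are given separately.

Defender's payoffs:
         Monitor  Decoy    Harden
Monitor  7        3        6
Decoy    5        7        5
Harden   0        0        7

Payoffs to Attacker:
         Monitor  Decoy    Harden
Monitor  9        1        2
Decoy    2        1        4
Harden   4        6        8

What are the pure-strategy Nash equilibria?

(Monitor, Monitor) and (Harden, Harden)

Defender against Monitor: payoffs 7, 5, 0 → best response Monitor.
Defender against Decoy: payoffs 3, 7, 0 → best response Decoy.
Defender against Harden: payoffs 6, 5, 7 → best response Harden.
Attacker against Monitor: payoffs 9, 1, 2 → best response Monitor.
Attacker against Decoy: payoffs 2, 1, 4 → best response Harden.
Attacker against Harden: payoffs 4, 6, 8 → best response Harden.
Mutual best responses: (Monitor, Monitor); (Harden, Harden).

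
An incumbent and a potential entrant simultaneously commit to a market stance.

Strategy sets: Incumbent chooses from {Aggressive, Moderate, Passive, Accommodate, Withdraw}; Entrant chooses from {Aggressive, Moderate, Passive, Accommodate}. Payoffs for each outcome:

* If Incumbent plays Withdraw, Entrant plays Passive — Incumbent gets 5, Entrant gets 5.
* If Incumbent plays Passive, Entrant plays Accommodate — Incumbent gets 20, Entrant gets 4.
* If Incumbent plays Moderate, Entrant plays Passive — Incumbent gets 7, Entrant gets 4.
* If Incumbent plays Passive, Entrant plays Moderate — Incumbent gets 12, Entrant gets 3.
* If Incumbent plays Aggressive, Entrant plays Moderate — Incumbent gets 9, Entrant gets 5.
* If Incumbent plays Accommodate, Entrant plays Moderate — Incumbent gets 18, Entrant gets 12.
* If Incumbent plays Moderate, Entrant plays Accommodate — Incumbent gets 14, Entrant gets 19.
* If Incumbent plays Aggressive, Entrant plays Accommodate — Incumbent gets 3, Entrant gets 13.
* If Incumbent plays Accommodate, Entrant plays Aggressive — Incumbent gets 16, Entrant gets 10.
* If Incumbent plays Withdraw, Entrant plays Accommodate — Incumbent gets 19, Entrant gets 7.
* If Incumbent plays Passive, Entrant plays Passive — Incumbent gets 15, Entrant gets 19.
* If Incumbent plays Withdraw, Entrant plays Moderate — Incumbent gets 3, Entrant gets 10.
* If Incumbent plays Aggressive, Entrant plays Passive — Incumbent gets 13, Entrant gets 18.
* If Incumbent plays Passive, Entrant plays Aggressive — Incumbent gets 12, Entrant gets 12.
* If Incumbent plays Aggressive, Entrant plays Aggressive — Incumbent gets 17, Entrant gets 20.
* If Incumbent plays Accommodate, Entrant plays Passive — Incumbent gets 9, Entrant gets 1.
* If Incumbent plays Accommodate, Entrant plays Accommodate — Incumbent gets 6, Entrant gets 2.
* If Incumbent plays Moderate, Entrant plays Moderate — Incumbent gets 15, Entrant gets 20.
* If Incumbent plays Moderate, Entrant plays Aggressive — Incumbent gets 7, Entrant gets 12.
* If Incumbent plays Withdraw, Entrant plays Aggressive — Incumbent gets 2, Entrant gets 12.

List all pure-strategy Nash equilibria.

(Aggressive, Aggressive): Incumbent gets 17, best alternative 16; Entrant gets 20, best alternative 18. No profitable deviation — NE.
(Aggressive, Moderate): Incumbent can switch to Moderate (9 → 15). Not NE.
(Aggressive, Passive): Incumbent can switch to Passive (13 → 15). Not NE.
(Aggressive, Accommodate): Incumbent can switch to Moderate (3 → 14). Not NE.
(Moderate, Aggressive): Incumbent can switch to Aggressive (7 → 17). Not NE.
(Moderate, Moderate): Incumbent can switch to Accommodate (15 → 18). Not NE.
(Moderate, Passive): Incumbent can switch to Aggressive (7 → 13). Not NE.
(Moderate, Accommodate): Incumbent can switch to Passive (14 → 20). Not NE.
(Passive, Aggressive): Incumbent can switch to Aggressive (12 → 17). Not NE.
(Passive, Moderate): Incumbent can switch to Moderate (12 → 15). Not NE.
(Passive, Passive): Incumbent gets 15, best alternative 13; Entrant gets 19, best alternative 12. No profitable deviation — NE.
(Passive, Accommodate): Entrant can switch to Aggressive (4 → 12). Not NE.
(Accommodate, Moderate): Incumbent gets 18, best alternative 15; Entrant gets 12, best alternative 10. No profitable deviation — NE.
(The remaining 7 profiles each have a profitable deviation by the same check.)

(Aggressive, Aggressive), (Passive, Passive), (Accommodate, Moderate)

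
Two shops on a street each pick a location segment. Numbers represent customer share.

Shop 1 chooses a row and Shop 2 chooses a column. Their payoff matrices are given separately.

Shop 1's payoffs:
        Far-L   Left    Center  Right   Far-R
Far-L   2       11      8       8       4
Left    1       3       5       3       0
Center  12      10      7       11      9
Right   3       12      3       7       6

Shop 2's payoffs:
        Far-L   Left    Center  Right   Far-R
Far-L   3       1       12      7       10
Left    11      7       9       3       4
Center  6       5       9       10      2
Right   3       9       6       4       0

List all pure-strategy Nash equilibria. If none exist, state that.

The pure Nash equilibria are (Far-L, Center); (Center, Right); (Right, Left).

(Far-L, Far-L): Shop 1 can switch to Center (2 → 12). Not NE.
(Far-L, Left): Shop 1 can switch to Right (11 → 12). Not NE.
(Far-L, Center): Shop 1 gets 8, best alternative 7; Shop 2 gets 12, best alternative 10. No profitable deviation — NE.
(Far-L, Right): Shop 1 can switch to Center (8 → 11). Not NE.
(Far-L, Far-R): Shop 1 can switch to Center (4 → 9). Not NE.
(Left, Far-L): Shop 1 can switch to Far-L (1 → 2). Not NE.
(Left, Left): Shop 1 can switch to Far-L (3 → 11). Not NE.
(Left, Center): Shop 1 can switch to Far-L (5 → 8). Not NE.
(Left, Right): Shop 1 can switch to Far-L (3 → 8). Not NE.
(Left, Far-R): Shop 1 can switch to Far-L (0 → 4). Not NE.
(Center, Far-L): Shop 2 can switch to Center (6 → 9). Not NE.
(Center, Right): Shop 1 gets 11, best alternative 8; Shop 2 gets 10, best alternative 9. No profitable deviation — NE.
(Right, Left): Shop 1 gets 12, best alternative 11; Shop 2 gets 9, best alternative 6. No profitable deviation — NE.
(The remaining 7 profiles each have a profitable deviation by the same check.)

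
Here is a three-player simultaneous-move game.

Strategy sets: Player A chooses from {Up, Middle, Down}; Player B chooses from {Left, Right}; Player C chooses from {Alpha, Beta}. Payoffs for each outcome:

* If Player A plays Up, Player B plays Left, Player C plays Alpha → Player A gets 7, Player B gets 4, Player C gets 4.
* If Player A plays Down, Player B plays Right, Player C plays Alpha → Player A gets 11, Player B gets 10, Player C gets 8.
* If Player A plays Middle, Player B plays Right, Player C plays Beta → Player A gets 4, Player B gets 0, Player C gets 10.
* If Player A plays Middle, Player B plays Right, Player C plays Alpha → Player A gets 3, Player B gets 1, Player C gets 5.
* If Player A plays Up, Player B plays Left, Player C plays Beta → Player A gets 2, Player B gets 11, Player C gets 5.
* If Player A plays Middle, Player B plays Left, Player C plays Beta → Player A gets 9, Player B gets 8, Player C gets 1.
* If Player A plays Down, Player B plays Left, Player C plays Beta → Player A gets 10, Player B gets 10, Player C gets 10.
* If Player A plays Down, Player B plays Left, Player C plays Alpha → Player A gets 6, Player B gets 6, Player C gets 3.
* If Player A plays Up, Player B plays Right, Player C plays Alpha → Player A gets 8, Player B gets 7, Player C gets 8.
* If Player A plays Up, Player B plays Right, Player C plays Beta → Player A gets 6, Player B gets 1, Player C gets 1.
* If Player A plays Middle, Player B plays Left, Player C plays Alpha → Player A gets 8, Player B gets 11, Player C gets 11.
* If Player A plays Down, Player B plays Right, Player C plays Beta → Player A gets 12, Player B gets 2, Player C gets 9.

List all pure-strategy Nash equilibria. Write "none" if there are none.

(Middle, Left, Alpha); (Down, Left, Beta)

Player A against (Left, Alpha): payoffs 7, 8, 6 → best response Middle.
Player A against (Left, Beta): payoffs 2, 9, 10 → best response Down.
Player A against (Right, Alpha): payoffs 8, 3, 11 → best response Down.
Player A against (Right, Beta): payoffs 6, 4, 12 → best response Down.
Player B against (Up, Alpha): payoffs 4, 7 → best response Right.
Player B against (Up, Beta): payoffs 11, 1 → best response Left.
Player B against (Middle, Alpha): payoffs 11, 1 → best response Left.
Player B against (Middle, Beta): payoffs 8, 0 → best response Left.
Player B against (Down, Alpha): payoffs 6, 10 → best response Right.
Player B against (Down, Beta): payoffs 10, 2 → best response Left.
Player C against (Up, Left): payoffs 4, 5 → best response Beta.
Player C against (Up, Right): payoffs 8, 1 → best response Alpha.
Player C against (Middle, Left): payoffs 11, 1 → best response Alpha.
Player C against (Middle, Right): payoffs 5, 10 → best response Beta.
Player C against (Down, Left): payoffs 3, 10 → best response Beta.
Player C against (Down, Right): payoffs 8, 9 → best response Beta.
Mutual best responses: (Middle, Left, Alpha); (Down, Left, Beta).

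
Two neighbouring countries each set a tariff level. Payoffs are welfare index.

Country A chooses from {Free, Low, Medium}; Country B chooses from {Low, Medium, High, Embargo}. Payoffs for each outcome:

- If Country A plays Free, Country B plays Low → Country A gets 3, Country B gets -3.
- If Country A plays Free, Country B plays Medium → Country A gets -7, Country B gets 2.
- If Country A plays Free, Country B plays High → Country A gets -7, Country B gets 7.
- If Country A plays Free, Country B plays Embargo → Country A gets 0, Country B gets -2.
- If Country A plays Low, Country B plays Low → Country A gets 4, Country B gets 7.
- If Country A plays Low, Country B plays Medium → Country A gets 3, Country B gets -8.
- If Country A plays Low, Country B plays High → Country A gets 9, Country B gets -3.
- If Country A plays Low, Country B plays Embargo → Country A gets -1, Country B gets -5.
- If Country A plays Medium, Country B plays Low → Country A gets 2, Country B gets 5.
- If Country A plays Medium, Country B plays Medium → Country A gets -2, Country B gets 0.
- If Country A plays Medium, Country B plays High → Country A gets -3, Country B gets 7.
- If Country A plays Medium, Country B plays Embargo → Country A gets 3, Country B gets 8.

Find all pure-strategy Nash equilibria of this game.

(Low, Low) and (Medium, Embargo)

Country A against Low: payoffs 3, 4, 2 → best response Low.
Country A against Medium: payoffs -7, 3, -2 → best response Low.
Country A against High: payoffs -7, 9, -3 → best response Low.
Country A against Embargo: payoffs 0, -1, 3 → best response Medium.
Country B against Free: payoffs -3, 2, 7, -2 → best response High.
Country B against Low: payoffs 7, -8, -3, -5 → best response Low.
Country B against Medium: payoffs 5, 0, 7, 8 → best response Embargo.
Mutual best responses: (Low, Low); (Medium, Embargo).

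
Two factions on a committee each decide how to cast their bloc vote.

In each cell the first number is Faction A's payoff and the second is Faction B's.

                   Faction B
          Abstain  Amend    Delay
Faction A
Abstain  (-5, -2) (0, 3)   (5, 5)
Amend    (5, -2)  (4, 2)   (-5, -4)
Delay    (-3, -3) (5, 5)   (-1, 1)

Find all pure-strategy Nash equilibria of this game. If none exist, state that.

(Abstain, Delay) and (Delay, Amend)

For each player, find the best response to each opponent profile; mutual best responses are the pure NE.
Faction A against Abstain: payoffs -5, 5, -3 → best response Amend.
Faction A against Amend: payoffs 0, 4, 5 → best response Delay.
Faction A against Delay: payoffs 5, -5, -1 → best response Abstain.
Faction B against Abstain: payoffs -2, 3, 5 → best response Delay.
Faction B against Amend: payoffs -2, 2, -4 → best response Amend.
Faction B against Delay: payoffs -3, 5, 1 → best response Amend.
Mutual best responses: (Abstain, Delay); (Delay, Amend).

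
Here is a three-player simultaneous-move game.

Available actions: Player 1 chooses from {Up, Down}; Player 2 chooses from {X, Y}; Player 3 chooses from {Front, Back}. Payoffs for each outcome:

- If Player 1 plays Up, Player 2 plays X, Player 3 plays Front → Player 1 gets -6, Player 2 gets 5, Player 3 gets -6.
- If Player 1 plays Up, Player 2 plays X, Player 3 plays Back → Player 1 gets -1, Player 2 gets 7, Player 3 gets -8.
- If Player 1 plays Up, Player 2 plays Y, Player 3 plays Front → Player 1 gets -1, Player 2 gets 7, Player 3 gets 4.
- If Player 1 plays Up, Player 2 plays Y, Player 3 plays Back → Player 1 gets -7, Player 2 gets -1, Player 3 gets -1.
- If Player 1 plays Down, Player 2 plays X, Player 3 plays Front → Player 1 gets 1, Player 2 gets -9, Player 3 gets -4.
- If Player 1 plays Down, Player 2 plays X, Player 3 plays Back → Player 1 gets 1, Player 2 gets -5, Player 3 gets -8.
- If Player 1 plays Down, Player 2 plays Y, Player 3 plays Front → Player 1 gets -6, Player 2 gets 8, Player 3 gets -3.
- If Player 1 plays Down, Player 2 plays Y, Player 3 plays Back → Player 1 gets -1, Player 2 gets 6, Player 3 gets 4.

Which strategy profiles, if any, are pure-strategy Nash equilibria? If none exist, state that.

The pure Nash equilibria are (Up, Y, Front) and (Down, Y, Back).

For each strategy profile, look for a profitable unilateral deviation.
(Up, X, Front): Player 1 can switch to Down (-6 → 1). Not NE.
(Up, X, Back): Player 1 can switch to Down (-1 → 1). Not NE.
(Up, Y, Front): Player 1 gets -1, best alternative -6; Player 2 gets 7, best alternative 5; Player 3 gets 4, best alternative -1. No profitable deviation — NE.
(Up, Y, Back): Player 1 can switch to Down (-7 → -1). Not NE.
(Down, X, Front): Player 2 can switch to Y (-9 → 8). Not NE.
(Down, X, Back): Player 2 can switch to Y (-5 → 6). Not NE.
(Down, Y, Front): Player 1 can switch to Up (-6 → -1). Not NE.
(Down, Y, Back): Player 1 gets -1, best alternative -7; Player 2 gets 6, best alternative -5; Player 3 gets 4, best alternative -3. No profitable deviation — NE.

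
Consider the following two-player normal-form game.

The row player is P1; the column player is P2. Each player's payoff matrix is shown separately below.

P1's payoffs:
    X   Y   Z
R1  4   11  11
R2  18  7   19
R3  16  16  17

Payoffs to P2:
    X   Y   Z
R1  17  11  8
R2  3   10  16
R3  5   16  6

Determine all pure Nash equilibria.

Pure-strategy Nash equilibria: (R2, Z), (R3, Y)

P1 against X: payoffs 4, 18, 16 → best response R2.
P1 against Y: payoffs 11, 7, 16 → best response R3.
P1 against Z: payoffs 11, 19, 17 → best response R2.
P2 against R1: payoffs 17, 11, 8 → best response X.
P2 against R2: payoffs 3, 10, 16 → best response Z.
P2 against R3: payoffs 5, 16, 6 → best response Y.
Mutual best responses: (R2, Z); (R3, Y).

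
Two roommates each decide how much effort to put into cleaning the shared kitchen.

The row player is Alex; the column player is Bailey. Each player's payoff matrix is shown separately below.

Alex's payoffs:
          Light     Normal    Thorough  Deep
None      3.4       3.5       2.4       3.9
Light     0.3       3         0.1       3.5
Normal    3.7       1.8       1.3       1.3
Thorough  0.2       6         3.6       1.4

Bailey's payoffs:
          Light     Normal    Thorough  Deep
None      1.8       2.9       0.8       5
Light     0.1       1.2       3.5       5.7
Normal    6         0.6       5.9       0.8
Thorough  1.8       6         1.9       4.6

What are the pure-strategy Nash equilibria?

Mark each player's best response to every combination of opponents' strategies; a profile where every player is best-responding is a pure Nash equilibrium.
Alex against Light: payoffs 3.4, 0.3, 3.7, 0.2 → best response Normal.
Alex against Normal: payoffs 3.5, 3, 1.8, 6 → best response Thorough.
Alex against Thorough: payoffs 2.4, 0.1, 1.3, 3.6 → best response Thorough.
Alex against Deep: payoffs 3.9, 3.5, 1.3, 1.4 → best response None.
Bailey against None: payoffs 1.8, 2.9, 0.8, 5 → best response Deep.
Bailey against Light: payoffs 0.1, 1.2, 3.5, 5.7 → best response Deep.
Bailey against Normal: payoffs 6, 0.6, 5.9, 0.8 → best response Light.
Bailey against Thorough: payoffs 1.8, 6, 1.9, 4.6 → best response Normal.
Mutual best responses: (None, Deep); (Normal, Light); (Thorough, Normal).

(None, Deep); (Normal, Light); (Thorough, Normal)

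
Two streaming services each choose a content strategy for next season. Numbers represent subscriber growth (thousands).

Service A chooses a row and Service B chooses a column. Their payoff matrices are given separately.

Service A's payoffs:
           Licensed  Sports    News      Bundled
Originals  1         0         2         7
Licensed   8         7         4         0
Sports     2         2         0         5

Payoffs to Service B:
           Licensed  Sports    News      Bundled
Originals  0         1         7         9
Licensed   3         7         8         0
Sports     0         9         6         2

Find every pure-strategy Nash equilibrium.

(Originals, Bundled) and (Licensed, News)

(Originals, Licensed): Service A can switch to Licensed (1 → 8). Not NE.
(Originals, Sports): Service A can switch to Licensed (0 → 7). Not NE.
(Originals, News): Service A can switch to Licensed (2 → 4). Not NE.
(Originals, Bundled): Service A gets 7, best alternative 5; Service B gets 9, best alternative 7. No profitable deviation — NE.
(Licensed, Licensed): Service B can switch to Sports (3 → 7). Not NE.
(Licensed, Sports): Service B can switch to News (7 → 8). Not NE.
(Licensed, News): Service A gets 4, best alternative 2; Service B gets 8, best alternative 7. No profitable deviation — NE.
(Licensed, Bundled): Service A can switch to Originals (0 → 7). Not NE.
(Sports, Licensed): Service A can switch to Licensed (2 → 8). Not NE.
(Sports, Sports): Service A can switch to Licensed (2 → 7). Not NE.
(Sports, News): Service A can switch to Originals (0 → 2). Not NE.
(Sports, Bundled): Service A can switch to Originals (5 → 7). Not NE.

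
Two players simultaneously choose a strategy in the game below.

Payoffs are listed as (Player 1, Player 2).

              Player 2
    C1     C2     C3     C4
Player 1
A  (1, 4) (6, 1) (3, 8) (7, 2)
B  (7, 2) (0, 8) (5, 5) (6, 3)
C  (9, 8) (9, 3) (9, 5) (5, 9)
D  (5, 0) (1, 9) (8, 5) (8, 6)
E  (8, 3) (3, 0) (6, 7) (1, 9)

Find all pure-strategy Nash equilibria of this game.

none

Player 1 against C1: payoffs 1, 7, 9, 5, 8 → best response C.
Player 1 against C2: payoffs 6, 0, 9, 1, 3 → best response C.
Player 1 against C3: payoffs 3, 5, 9, 8, 6 → best response C.
Player 1 against C4: payoffs 7, 6, 5, 8, 1 → best response D.
Player 2 against A: payoffs 4, 1, 8, 2 → best response C3.
Player 2 against B: payoffs 2, 8, 5, 3 → best response C2.
Player 2 against C: payoffs 8, 3, 5, 9 → best response C4.
Player 2 against D: payoffs 0, 9, 5, 6 → best response C2.
Player 2 against E: payoffs 3, 0, 7, 9 → best response C4.
No profile is a mutual best response for all players.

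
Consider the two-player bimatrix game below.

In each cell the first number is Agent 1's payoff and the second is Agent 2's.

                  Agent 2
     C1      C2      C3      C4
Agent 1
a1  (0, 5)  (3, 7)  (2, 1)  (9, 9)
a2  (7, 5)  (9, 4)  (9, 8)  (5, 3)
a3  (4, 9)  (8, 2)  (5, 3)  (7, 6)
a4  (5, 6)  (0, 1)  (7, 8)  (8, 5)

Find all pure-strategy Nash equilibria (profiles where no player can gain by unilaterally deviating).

Pure-strategy Nash equilibria: (a1, C4) and (a2, C3)

Agent 1 against C1: payoffs 0, 7, 4, 5 → best response a2.
Agent 1 against C2: payoffs 3, 9, 8, 0 → best response a2.
Agent 1 against C3: payoffs 2, 9, 5, 7 → best response a2.
Agent 1 against C4: payoffs 9, 5, 7, 8 → best response a1.
Agent 2 against a1: payoffs 5, 7, 1, 9 → best response C4.
Agent 2 against a2: payoffs 5, 4, 8, 3 → best response C3.
Agent 2 against a3: payoffs 9, 2, 3, 6 → best response C1.
Agent 2 against a4: payoffs 6, 1, 8, 5 → best response C3.
Mutual best responses: (a1, C4); (a2, C3).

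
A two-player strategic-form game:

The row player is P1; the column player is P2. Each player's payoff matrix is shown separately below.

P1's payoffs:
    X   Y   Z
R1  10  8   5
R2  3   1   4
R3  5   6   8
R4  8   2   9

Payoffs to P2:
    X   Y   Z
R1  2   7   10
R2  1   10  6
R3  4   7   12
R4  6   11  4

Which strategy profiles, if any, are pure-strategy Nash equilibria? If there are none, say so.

There is no pure-strategy Nash equilibrium.

P1 against X: payoffs 10, 3, 5, 8 → best response R1.
P1 against Y: payoffs 8, 1, 6, 2 → best response R1.
P1 against Z: payoffs 5, 4, 8, 9 → best response R4.
P2 against R1: payoffs 2, 7, 10 → best response Z.
P2 against R2: payoffs 1, 10, 6 → best response Y.
P2 against R3: payoffs 4, 7, 12 → best response Z.
P2 against R4: payoffs 6, 11, 4 → best response Y.
No profile is a mutual best response for all players.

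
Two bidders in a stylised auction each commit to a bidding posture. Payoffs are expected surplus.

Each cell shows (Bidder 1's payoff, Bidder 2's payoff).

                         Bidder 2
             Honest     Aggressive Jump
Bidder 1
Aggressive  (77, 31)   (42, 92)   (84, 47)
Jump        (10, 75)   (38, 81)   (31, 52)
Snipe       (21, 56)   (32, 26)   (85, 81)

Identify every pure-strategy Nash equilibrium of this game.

Mark each player's best response to every combination of opponents' strategies; a profile where every player is best-responding is a pure Nash equilibrium.
Bidder 1 against Honest: payoffs 77, 10, 21 → best response Aggressive.
Bidder 1 against Aggressive: payoffs 42, 38, 32 → best response Aggressive.
Bidder 1 against Jump: payoffs 84, 31, 85 → best response Snipe.
Bidder 2 against Aggressive: payoffs 31, 92, 47 → best response Aggressive.
Bidder 2 against Jump: payoffs 75, 81, 52 → best response Aggressive.
Bidder 2 against Snipe: payoffs 56, 26, 81 → best response Jump.
Mutual best responses: (Aggressive, Aggressive); (Snipe, Jump).

Pure-strategy Nash equilibria: (Aggressive, Aggressive) and (Snipe, Jump)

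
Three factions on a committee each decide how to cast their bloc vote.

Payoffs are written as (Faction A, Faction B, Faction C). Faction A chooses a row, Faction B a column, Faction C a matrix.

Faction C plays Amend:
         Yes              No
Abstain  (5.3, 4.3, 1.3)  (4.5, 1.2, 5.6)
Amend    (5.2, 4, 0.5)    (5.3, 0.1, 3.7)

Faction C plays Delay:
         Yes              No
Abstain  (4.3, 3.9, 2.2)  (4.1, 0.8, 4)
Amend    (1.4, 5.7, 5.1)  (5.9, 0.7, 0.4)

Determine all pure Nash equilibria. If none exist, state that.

The unique pure-strategy Nash equilibrium is (Abstain, Yes, Delay).

(Abstain, Yes, Amend): Faction C can switch to Delay (1.3 → 2.2). Not NE.
(Abstain, Yes, Delay): Faction A gets 4.3, best alternative 1.4; Faction B gets 3.9, best alternative 0.8; Faction C gets 2.2, best alternative 1.3. No profitable deviation — NE.
(Abstain, No, Amend): Faction A can switch to Amend (4.5 → 5.3). Not NE.
(Abstain, No, Delay): Faction A can switch to Amend (4.1 → 5.9). Not NE.
(Amend, Yes, Amend): Faction A can switch to Abstain (5.2 → 5.3). Not NE.
(Amend, Yes, Delay): Faction A can switch to Abstain (1.4 → 4.3). Not NE.
(Amend, No, Amend): Faction B can switch to Yes (0.1 → 4). Not NE.
(Amend, No, Delay): Faction B can switch to Yes (0.7 → 5.7). Not NE.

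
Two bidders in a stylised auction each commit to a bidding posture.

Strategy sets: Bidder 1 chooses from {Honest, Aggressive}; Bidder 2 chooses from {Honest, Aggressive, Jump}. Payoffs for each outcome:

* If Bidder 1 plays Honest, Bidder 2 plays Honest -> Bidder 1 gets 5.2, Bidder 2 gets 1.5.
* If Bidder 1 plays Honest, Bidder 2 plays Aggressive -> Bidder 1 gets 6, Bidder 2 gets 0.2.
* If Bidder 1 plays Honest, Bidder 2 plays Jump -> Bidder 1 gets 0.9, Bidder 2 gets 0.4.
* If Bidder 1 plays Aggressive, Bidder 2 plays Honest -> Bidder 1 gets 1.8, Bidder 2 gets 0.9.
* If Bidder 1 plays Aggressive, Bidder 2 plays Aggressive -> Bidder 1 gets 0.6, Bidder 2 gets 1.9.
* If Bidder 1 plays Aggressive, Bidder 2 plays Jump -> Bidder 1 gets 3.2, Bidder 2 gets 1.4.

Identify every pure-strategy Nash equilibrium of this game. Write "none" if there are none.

Bidder 1 against Honest: payoffs 5.2, 1.8 → best response Honest.
Bidder 1 against Aggressive: payoffs 6, 0.6 → best response Honest.
Bidder 1 against Jump: payoffs 0.9, 3.2 → best response Aggressive.
Bidder 2 against Honest: payoffs 1.5, 0.2, 0.4 → best response Honest.
Bidder 2 against Aggressive: payoffs 0.9, 1.9, 1.4 → best response Aggressive.
Mutual best responses: (Honest, Honest).

The unique pure-strategy Nash equilibrium is (Honest, Honest).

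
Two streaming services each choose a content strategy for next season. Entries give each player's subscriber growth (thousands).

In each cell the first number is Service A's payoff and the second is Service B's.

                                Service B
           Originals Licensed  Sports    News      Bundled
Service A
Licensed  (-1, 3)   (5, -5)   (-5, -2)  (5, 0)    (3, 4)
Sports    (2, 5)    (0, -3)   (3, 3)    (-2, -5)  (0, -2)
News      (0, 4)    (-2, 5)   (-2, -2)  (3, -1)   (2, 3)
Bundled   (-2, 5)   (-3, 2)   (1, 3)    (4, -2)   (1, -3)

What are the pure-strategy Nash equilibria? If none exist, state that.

The pure Nash equilibria are (Licensed, Bundled), (Sports, Originals).

For each strategy profile, look for a profitable unilateral deviation.
(Licensed, Originals): Service A can switch to Sports (-1 → 2). Not NE.
(Licensed, Licensed): Service B can switch to Originals (-5 → 3). Not NE.
(Licensed, Sports): Service A can switch to Sports (-5 → 3). Not NE.
(Licensed, News): Service B can switch to Originals (0 → 3). Not NE.
(Licensed, Bundled): Service A gets 3, best alternative 2; Service B gets 4, best alternative 3. No profitable deviation — NE.
(Sports, Originals): Service A gets 2, best alternative 0; Service B gets 5, best alternative 3. No profitable deviation — NE.
(Sports, Licensed): Service A can switch to Licensed (0 → 5). Not NE.
(Sports, Sports): Service B can switch to Originals (3 → 5). Not NE.
(Sports, News): Service A can switch to Licensed (-2 → 5). Not NE.
(Sports, Bundled): Service A can switch to Licensed (0 → 3). Not NE.
(News, Originals): Service A can switch to Sports (0 → 2). Not NE.
(News, Licensed): Service A can switch to Licensed (-2 → 5). Not NE.
(News, Sports): Service A can switch to Sports (-2 → 3). Not NE.
(News, News): Service A can switch to Licensed (3 → 5). Not NE.
(The remaining 6 profiles each have a profitable deviation by the same check.)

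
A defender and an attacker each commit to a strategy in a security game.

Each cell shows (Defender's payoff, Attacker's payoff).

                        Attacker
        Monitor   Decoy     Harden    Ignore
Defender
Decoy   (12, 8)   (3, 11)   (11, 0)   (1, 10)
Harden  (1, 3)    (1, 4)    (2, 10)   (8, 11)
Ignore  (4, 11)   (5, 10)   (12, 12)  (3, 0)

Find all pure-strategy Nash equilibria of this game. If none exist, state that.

(Harden, Ignore) and (Ignore, Harden)

For each player, find the best response to each opponent profile; mutual best responses are the pure NE.
Defender against Monitor: payoffs 12, 1, 4 → best response Decoy.
Defender against Decoy: payoffs 3, 1, 5 → best response Ignore.
Defender against Harden: payoffs 11, 2, 12 → best response Ignore.
Defender against Ignore: payoffs 1, 8, 3 → best response Harden.
Attacker against Decoy: payoffs 8, 11, 0, 10 → best response Decoy.
Attacker against Harden: payoffs 3, 4, 10, 11 → best response Ignore.
Attacker against Ignore: payoffs 11, 10, 12, 0 → best response Harden.
Mutual best responses: (Harden, Ignore); (Ignore, Harden).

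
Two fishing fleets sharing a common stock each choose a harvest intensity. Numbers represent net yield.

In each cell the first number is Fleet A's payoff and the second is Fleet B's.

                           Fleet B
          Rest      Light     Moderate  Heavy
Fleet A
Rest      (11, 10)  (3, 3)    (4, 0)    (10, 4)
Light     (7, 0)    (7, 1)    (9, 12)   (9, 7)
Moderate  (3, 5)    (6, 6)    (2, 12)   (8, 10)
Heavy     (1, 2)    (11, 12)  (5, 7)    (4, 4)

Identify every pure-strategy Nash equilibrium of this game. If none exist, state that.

Fleet A against Rest: payoffs 11, 7, 3, 1 → best response Rest.
Fleet A against Light: payoffs 3, 7, 6, 11 → best response Heavy.
Fleet A against Moderate: payoffs 4, 9, 2, 5 → best response Light.
Fleet A against Heavy: payoffs 10, 9, 8, 4 → best response Rest.
Fleet B against Rest: payoffs 10, 3, 0, 4 → best response Rest.
Fleet B against Light: payoffs 0, 1, 12, 7 → best response Moderate.
Fleet B against Moderate: payoffs 5, 6, 12, 10 → best response Moderate.
Fleet B against Heavy: payoffs 2, 12, 7, 4 → best response Light.
Mutual best responses: (Rest, Rest); (Light, Moderate); (Heavy, Light).

Pure-strategy Nash equilibria: (Rest, Rest), (Light, Moderate), (Heavy, Light)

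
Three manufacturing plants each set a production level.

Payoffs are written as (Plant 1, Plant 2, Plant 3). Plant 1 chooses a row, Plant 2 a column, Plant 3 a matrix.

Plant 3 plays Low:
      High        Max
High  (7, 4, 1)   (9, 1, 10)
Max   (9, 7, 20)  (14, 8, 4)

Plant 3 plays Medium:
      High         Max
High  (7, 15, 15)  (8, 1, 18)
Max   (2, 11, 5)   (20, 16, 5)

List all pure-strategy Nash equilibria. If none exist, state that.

Plant 1 against (High, Low): payoffs 7, 9 → best response Max.
Plant 1 against (High, Medium): payoffs 7, 2 → best response High.
Plant 1 against (Max, Low): payoffs 9, 14 → best response Max.
Plant 1 against (Max, Medium): payoffs 8, 20 → best response Max.
Plant 2 against (High, Low): payoffs 4, 1 → best response High.
Plant 2 against (High, Medium): payoffs 15, 1 → best response High.
Plant 2 against (Max, Low): payoffs 7, 8 → best response Max.
Plant 2 against (Max, Medium): payoffs 11, 16 → best response Max.
Plant 3 against (High, High): payoffs 1, 15 → best response Medium.
Plant 3 against (High, Max): payoffs 10, 18 → best response Medium.
Plant 3 against (Max, High): payoffs 20, 5 → best response Low.
Plant 3 against (Max, Max): payoffs 4, 5 → best response Medium.
Mutual best responses: (High, High, Medium); (Max, Max, Medium).

The pure Nash equilibria are (High, High, Medium), (Max, Max, Medium).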